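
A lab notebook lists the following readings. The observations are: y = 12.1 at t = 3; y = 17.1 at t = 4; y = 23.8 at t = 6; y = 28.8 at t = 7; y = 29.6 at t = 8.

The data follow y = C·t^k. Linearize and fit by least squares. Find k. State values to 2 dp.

k = 0.93

Let Y = ln y. Fitting Y = k·ln t + ln C by least squares:
Σln t = 8.3020, Σ(ln t)² = 14.4498, Σln y = 15.2501, Σln t·ln y = 25.9378.
Equations: 14.4498·k + 8.3020·ln C = 25.9378;  8.3020·k + 5·ln C = 15.2501.
Δ = 14.4498·5 − (8.3020)² = 3.3255; k = (25.9378·5 − 8.3020·15.2501)/3.3255 = 0.92691, ln C = (14.4498·15.2501 − 8.3020·25.9378)/3.3255 = 1.51098.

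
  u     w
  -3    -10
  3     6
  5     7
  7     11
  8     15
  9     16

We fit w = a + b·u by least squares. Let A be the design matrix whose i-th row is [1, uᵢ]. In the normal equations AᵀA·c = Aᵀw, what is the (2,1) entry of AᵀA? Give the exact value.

29

Row 2 ↔ basis u, column 1 ↔ basis 1, so (AᵀA)_{2,1} = Σᵢ u = (-3)·(1) + (3)·(1) + (5)·(1) + (7)·(1) + (8)·(1) + (9)·(1) = 29.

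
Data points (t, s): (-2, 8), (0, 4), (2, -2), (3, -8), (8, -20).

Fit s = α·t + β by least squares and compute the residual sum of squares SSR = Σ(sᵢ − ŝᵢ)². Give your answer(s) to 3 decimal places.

From the data, Σt·t = 81, Σt = 11, Σ1 = 5.
And Σt·s = -204, Σs = -18.
det = 81·5 − 11² = 284.
α = ((-204)·5 − 11·(-18))/284 = -411/142; β = (81·(-18) − 11·(-204))/284 = 393/142.
Residuals: -79/142, 175/142, 145/142, -148/71, 55/142; SSR = 523/71.

SSR = 7.366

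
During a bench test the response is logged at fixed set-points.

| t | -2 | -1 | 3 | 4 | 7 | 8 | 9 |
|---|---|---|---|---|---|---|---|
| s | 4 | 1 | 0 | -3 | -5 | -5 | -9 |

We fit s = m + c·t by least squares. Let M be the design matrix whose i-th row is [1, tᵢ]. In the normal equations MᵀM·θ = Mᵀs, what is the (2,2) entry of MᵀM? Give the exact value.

224

Row 2 ↔ basis t, column 2 ↔ basis t, so (MᵀM)_{2,2} = Σᵢ (t)·(t) = (-2)·(-2) + (-1)·(-1) + (3)·(3) + (4)·(4) + (7)·(7) + (8)·(8) + (9)·(9) = 224.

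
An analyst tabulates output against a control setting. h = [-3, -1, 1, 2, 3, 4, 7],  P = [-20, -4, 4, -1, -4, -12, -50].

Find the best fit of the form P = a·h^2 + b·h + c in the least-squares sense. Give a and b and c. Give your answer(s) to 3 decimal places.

a = -1.416, b = 2.639, c = 0.674

With design matrix A, AᵀA = [[2837, 415, 89]; [415, 89, 13]; [89, 13, 7]] and AᵀP = [-2862, -344, -87]ᵀ.
Row-reducing yields a = -239137/168882, b = 445703/168882, c = 18960/28147.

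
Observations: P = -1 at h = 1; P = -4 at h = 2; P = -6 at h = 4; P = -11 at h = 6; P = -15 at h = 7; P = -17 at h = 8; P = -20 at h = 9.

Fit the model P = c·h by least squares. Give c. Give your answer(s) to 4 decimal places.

c = -2.0717

Sums needed: Σh·h = 251.
Moment sums: Σh·P = -520.
AᵀA·[c]ᵀ = AᵀP becomes [[251]]·[c]ᵀ = [-520]ᵀ.
c = (-520)/251 = -2.07171.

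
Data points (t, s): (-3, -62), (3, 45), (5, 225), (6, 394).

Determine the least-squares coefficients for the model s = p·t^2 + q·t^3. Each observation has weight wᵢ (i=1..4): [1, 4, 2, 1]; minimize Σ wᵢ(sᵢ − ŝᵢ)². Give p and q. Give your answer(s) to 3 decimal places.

p = -0.929, q = 1.981

Compute the Gram sums: Σwᵢ·t^2·t^2 = 2951, Σwᵢ·t^2·t^3 = 14755, Σwᵢ·t^3·t^3 = 81551.
For XᵀWs: Σwᵢ·t^2·s = 26496, Σwᵢ·t^3·s = 147888.
XᵀWX·[p, q]ᵀ = XᵀWs becomes [[2951, 14755]; [14755, 81551]]·[p, q]ᵀ = [26496, 147888]ᵀ.
Δ = 2951·81551 − 14755² = 22946976.
p = (26496·81551 − 14755·147888)/22946976 = -148001/159354; q = (2951·147888 − 14755·26496)/22946976 = 107/54.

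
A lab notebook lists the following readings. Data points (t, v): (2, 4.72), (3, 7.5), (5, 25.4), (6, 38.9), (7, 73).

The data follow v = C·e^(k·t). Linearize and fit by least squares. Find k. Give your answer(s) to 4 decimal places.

With ln vᵢ as the transformed response and tᵢ as the regressor:
Σt = 23.0000, Σ(t)² = 123.0000, Σln v = 14.7529, Σt·ln v = 77.3213.
Normal system: [[123.0000, 23.0000]; [23.0000, 5]]·[k, ln C]ᵀ = [77.3213, 14.7529]ᵀ.
Δ = 123.0000·5 − (23.0000)² = 86.0000; k = (77.3213·5 − 23.0000·14.7529)/86.0000 = 0.54987, ln C = (123.0000·14.7529 − 23.0000·77.3213)/86.0000 = 0.42116.

k = 0.5499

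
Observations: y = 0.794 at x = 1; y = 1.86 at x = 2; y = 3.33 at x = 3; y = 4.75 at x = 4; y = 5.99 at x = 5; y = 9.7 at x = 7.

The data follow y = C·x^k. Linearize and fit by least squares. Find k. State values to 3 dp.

k = 1.284

With ln yᵢ as the transformed response and ln xᵢ as the regressor:
Sums: Σln x = 6.7334, Σ(ln x)² = 9.9861, Σln y = 7.2132, Σln x·ln y = 11.2142.
Normal system: [[9.9861, 6.7334]; [6.7334, 6]]·[k, ln C]ᵀ = [11.2142, 7.2132]ᵀ.
Δ = 9.9861·6 − (6.7334)² = 14.5777; k = (11.2142·6 − 6.7334·7.2132)/14.5777 = 1.28384, ln C = (9.9861·7.2132 − 6.7334·11.2142)/14.5777 = -0.23857.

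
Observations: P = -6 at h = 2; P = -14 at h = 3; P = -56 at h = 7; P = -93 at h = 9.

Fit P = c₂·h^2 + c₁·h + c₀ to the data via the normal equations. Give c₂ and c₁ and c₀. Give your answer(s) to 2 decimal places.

c₂ = -1.12, c₁ = 0.14, c₀ = -2.80

Setting ∂/∂c₂ … = 0 gives: 9059·c₂ + 1107·c₁ + 143·c₀ = -10427;  1107·c₂ + 143·c₁ + 21·c₀ = -1283;  143·c₂ + 21·c₁ + 4·c₀ = -169.
(Σh^2·h^2 = 9059, Σh^2·h = 1107, Σh^2 = 143, Σh·h = 143, Σh = 21, Σ1 = 4, Σh^2·P = -10427, Σh·P = -1283, ΣP = -169.)
Solving the 3×3 system (Gaussian elimination) gives c₂ = -2631/2342, c₁ = 319/2342, c₀ = -3283/1171.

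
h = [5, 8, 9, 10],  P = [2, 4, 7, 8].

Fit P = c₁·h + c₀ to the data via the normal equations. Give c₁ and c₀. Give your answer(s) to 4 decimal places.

Entries of MᵀM: Σh·h = 270, Σh = 32, Σ1 = 4.
For MᵀP: Σh·P = 185, ΣP = 21.
MᵀM·[c₁, c₀]ᵀ = MᵀP becomes [[270, 32]; [32, 4]]·[c₁, c₀]ᵀ = [185, 21]ᵀ.
det = 270·4 − 32² = 56.
c₁ = (185·4 − 32·21)/56 = 17/14; c₀ = (270·21 − 32·185)/56 = -125/28.

c₁ = 1.2143, c₀ = -4.4643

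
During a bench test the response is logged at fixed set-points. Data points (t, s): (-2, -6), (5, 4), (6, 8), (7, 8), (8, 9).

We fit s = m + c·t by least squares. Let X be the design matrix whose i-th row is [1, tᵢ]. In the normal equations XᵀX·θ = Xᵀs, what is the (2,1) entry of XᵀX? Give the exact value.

24

Row 2 ↔ basis t, column 1 ↔ basis 1, so (XᵀX)_{2,1} = Σᵢ t = (-2)·(1) + (5)·(1) + (6)·(1) + (7)·(1) + (8)·(1) = 24.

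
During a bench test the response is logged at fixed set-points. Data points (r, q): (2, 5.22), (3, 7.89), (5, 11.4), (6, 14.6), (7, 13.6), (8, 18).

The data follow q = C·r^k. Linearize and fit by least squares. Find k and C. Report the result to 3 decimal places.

With ln qᵢ as the transformed response and ln rᵢ as the regressor:
Σln r = 9.2183, Σ(ln r)² = 15.5987, Σln q = 14.3332, Σln r·ln q = 23.2245.
Equations: 15.5987·k + 9.2183·ln C = 23.2245;  9.2183·k + 6·ln C = 14.3332.
Solving (det = 8.6152): k = 0.83800, ln C = 1.10136, so C = exp(1.10136) = 3.00827.

k = 0.838, C = 3.008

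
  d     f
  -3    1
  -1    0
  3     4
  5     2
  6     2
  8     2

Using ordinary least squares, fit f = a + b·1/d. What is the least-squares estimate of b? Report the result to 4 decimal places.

b = 2.3090

From the data, Σ1 = 6, Σ1/d = -61/120, Σ1/d·1/d = 2089/1600.
And Σf = 11, Σ1/d·f = 119/60.
Determinant 6·(2089/1600) − (-61/120)² = 21817/2880.
a = (11·(2089/1600) − (-61/120)·(119/60))/(21817/2880) = 221329/109085; b = (6·(119/60) − (-61/120)·11)/(21817/2880) = 50376/21817.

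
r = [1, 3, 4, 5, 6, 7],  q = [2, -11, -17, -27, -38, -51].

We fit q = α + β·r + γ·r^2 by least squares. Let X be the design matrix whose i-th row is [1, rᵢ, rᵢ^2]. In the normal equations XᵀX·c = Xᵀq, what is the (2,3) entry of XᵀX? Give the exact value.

776

Row 2 ↔ basis r, column 3 ↔ basis r^2, so (XᵀX)_{2,3} = Σᵢ (r)·(r^2) = (1)·(1) + (3)·(9) + (4)·(16) + (5)·(25) + (6)·(36) + (7)·(49) = 776.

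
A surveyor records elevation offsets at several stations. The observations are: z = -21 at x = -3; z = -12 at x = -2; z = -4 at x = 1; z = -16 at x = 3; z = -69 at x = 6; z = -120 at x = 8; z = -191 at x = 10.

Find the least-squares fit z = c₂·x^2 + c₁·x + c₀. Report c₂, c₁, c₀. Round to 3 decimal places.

c₂ = -1.961, c₁ = 0.759, c₀ = -1.873

The normal system MᵀM·[c₂, c₁, c₀]ᵀ = Mᵀz is [[15571, 1721, 223]; [1721, 223, 23]; [223, 23, 7]]·[c₂, c₁, c₀]ᵀ = [-29649, -3249, -433]ᵀ.
Inverting the 3×3 Gram matrix, [c₂, c₁, c₀]ᵀ = [-310664/158403, 40100/52801, -15619/8337]ᵀ.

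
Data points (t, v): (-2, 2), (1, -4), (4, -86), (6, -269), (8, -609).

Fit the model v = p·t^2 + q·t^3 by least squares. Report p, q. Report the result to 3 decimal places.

p = -1.336, q = -1.022

With design matrix X, XᵀX = [[5665, 41537]; [41537, 312961]] and Xᵀv = [-50032, -375436]ᵀ.
Eliminating q: 312961·(row 1) − 41537·(row 2) gives 47601696·p = 312961·(-50032) − 41537·(-375436) = -63579620, so p = -15894905/11900424.
Then q = ((-375436) − 41537·(-15894905/11900424))/312961 = -12166439/11900424.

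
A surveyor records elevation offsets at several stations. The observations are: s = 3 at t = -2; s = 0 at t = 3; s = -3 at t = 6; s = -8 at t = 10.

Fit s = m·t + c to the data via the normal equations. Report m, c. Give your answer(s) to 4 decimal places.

Normal-equation sums: Σt·t = 149, Σt = 17, Σ1 = 4.
And Σt·s = -104, Σs = -8.
Determinant 149·4 − 17² = 307.
m = ((-104)·4 − 17·(-8))/307 = -280/307; c = (149·(-8) − 17·(-104))/307 = 576/307.

m = -0.9121, c = 1.8762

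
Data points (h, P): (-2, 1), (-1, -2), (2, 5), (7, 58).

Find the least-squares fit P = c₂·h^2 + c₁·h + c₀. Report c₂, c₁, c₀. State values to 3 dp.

Normal-equation sums: Σh^2·h^2 = 2434, Σh^2·h = 342, Σh^2 = 58, Σh·h = 58, Σh = 6, Σ1 = 4.
Right-hand side: Σh^2·P = 2864, Σh·P = 416, ΣP = 62.
Normal equations: [[2434, 342, 58]; [342, 58, 6]; [58, 6, 4]]·[c₂, c₁, c₀]ᵀ = [2864, 416, 62]ᵀ.
Inverting the 3×3 Gram matrix, [c₂, c₁, c₀]ᵀ = [580/543, 187/181, -835/543]ᵀ.

c₂ = 1.068, c₁ = 1.033, c₀ = -1.538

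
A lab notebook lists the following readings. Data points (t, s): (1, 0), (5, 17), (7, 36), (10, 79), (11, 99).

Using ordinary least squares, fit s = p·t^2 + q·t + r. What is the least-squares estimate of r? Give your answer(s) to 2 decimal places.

r = 0.82

Normal-equation sums: Σt^2·t^2 = 27668, Σt^2·t = 2800, Σt^2 = 296, Σt·t = 296, Σt = 34, Σ1 = 5.
For Xᵀs: Σt^2·s = 22068, Σt·s = 2216, Σs = 231.
Normal equations: [[27668, 2800, 296]; [2800, 296, 34]; [296, 34, 5]]·[p, q, r]ᵀ = [22068, 2216, 231]ᵀ.
Solving the 3×3 system (Gaussian elimination) gives p = 535/561, q = -609/374, r = 458/561.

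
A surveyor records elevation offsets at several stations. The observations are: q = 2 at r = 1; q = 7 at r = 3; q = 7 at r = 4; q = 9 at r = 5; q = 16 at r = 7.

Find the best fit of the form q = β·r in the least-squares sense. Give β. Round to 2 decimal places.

Forming XᵀX = [[100]] and Xᵀq = [208]ᵀ gives XᵀX·[β]ᵀ = Xᵀq.
Hence β = 208 / 100 ≈ 2.08.

β = 2.08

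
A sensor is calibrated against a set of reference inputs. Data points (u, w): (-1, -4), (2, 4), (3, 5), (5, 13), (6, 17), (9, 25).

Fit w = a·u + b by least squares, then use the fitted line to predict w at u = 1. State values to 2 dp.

ŵ = 1.05

The normal system MᵀM·[a, b]ᵀ = Mᵀw is [[156, 24]; [24, 6]]·[a, b]ᵀ = [419, 60]ᵀ.
Eliminating b: 6·(row 1) − 24·(row 2) gives 360·a = 6·419 − 24·60 = 1074, so a = 179/60.
Then b = (60 − 24·(179/60))/6 = -29/15.
At u = 1: ŵ = (179/60)·(1) + (-29/15)·(1) = 21/20.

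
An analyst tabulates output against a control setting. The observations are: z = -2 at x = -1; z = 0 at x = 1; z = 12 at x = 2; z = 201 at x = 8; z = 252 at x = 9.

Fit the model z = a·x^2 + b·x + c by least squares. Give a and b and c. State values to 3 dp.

The normal system AᵀA·[a, b, c]ᵀ = Aᵀz is [[10675, 1249, 151]; [1249, 151, 19]; [151, 19, 5]]·[a, b, c]ᵀ = [33322, 3902, 463]ᵀ.
Row-reducing yields a = 193153/64878, b = 109019/64878, c = -39965/10813.

a = 2.977, b = 1.680, c = -3.696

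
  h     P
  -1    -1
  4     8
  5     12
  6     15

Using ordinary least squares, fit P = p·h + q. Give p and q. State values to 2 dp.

The normal equations are: 78·p + 14·q = 183;  14·p + 4·q = 34.
(Σh·h = 78, Σh = 14, Σ1 = 4, Σh·P = 183, ΣP = 34.)
Eliminating q: 4·(row 1) − 14·(row 2) gives 116·p = 4·183 − 14·34 = 256, so p = 64/29.
Then q = (34 − 14·(64/29))/4 = 45/58.

p = 2.21, q = 0.78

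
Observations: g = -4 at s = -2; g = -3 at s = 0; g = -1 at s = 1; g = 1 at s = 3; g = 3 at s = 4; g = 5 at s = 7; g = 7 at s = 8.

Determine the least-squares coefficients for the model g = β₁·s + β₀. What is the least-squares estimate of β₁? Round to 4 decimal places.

β₁ = 1.1125

The normal equations are: 143·β₁ + 21·β₀ = 113;  21·β₁ + 7·β₀ = 8.
(Σs·s = 143, Σs = 21, Σ1 = 7, Σs·g = 113, Σg = 8.)
Eliminating β₀: 7·(row 1) − 21·(row 2) gives 560·β₁ = 7·113 − 21·8 = 623, so β₁ = 89/80.
Then β₀ = (8 − 21·(89/80))/7 = -1229/560.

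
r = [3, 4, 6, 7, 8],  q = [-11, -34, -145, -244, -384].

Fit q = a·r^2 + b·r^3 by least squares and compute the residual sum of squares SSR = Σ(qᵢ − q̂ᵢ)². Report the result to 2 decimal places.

SSR = 4.64

Sums needed: Σr^2·r^2 = 8130, Σr^2·r^3 = 58618, Σr^3·r^3 = 431274.
And Σr^2·q = -42395, Σr^3·q = -314093.
So MᵀM·[a, b]ᵀ = Mᵀq: [[8130, 58618]; [58618, 431274]]·[a, b]ᵀ = [-42395, -314093]ᵀ.
Δ = 8130·431274 − 58618² = 70187696.
a = ((-42395)·431274 − 58618·(-314093))/70187696 = 31910561/17546924; b = (8130·(-314093) − 58618·(-42395))/70187696 = -17116495/17546924.
Residuals: -105034/102017, -2927178/4386731, 1019686/4386731, 6472710/4386731, -4162320/4386731; SSR = 20340304/4386731.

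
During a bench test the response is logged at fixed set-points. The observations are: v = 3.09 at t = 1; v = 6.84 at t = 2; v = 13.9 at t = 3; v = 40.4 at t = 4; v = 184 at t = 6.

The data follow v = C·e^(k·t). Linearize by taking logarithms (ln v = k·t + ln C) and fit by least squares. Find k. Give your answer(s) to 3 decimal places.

Linearized form: ln v = k·t + ln C. From the 5 transformed points,
Σt = 16.0000, Σ(t)² = 66.0000, Σln v = 14.5966, Σt·ln v = 58.9543.
Equations: 66.0000·k + 16.0000·ln C = 58.9543;  16.0000·k + 5·ln C = 14.5966.
Solving (det = 74.0000): k = 0.82738, ln C = 0.27172.

k = 0.827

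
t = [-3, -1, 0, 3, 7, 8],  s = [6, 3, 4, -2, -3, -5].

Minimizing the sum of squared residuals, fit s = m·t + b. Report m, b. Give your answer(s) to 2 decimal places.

m = -0.96, b = 2.73

From the data, Σt·t = 132, Σt = 14, Σ1 = 6.
Moment sums: Σt·s = -88, Σs = 3.
Δ = 132·6 − 14² = 596.
m = ((-88)·6 − 14·3)/596 = -285/298; b = (132·3 − 14·(-88))/596 = 407/149.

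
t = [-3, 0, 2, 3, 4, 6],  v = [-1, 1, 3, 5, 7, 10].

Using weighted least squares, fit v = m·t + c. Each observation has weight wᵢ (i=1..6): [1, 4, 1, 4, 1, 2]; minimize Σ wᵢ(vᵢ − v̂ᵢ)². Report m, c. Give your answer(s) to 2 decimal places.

m = 1.32, c = 1.33

Compute the Gram sums: Σwᵢ·t·t = 137, Σwᵢ·t = 27, Σwᵢ·1 = 13.
And Σwᵢ·t·v = 217, Σwᵢ·v = 53.
So XᵀWX·[m, c]ᵀ = XᵀWv: [[137, 27]; [27, 13]]·[m, c]ᵀ = [217, 53]ᵀ.
Determinant 137·13 − 27² = 1052.
m = (217·13 − 27·53)/1052 = 695/526; c = (137·53 − 27·217)/1052 = 701/526.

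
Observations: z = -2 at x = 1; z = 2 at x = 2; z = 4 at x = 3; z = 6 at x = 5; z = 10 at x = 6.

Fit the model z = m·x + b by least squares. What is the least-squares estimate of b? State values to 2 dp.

b = -3.12

From the data, Σx·x = 75, Σx = 17, Σ1 = 5.
Right-hand side: Σx·z = 104, Σz = 20.
Normal equations: [[75, 17]; [17, 5]]·[m, b]ᵀ = [104, 20]ᵀ.
Δ = 75·5 − 17² = 86.
m = (104·5 − 17·20)/86 = 90/43; b = (75·20 − 17·104)/86 = -134/43.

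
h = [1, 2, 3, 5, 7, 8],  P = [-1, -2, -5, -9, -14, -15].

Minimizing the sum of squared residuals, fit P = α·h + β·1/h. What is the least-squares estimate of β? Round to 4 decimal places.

β = 1.5241

Normal-equation sums: Σh·h = 152, Σh·1/h = 6, Σ1/h·1/h = 1014049/705600.
For MᵀP: Σh·P = -283, Σ1/h·P = -1121/120.
Normal equations: [[152, 6]; [6, 1014049/705600]]·[α, β]ᵀ = [-283, -1121/120]ᵀ.
Δ = 152·(1014049/705600) − 6² = 16091731/88200.
α = ((-283)·(1014049/705600) − 6·(-1121/120))/(16091731/88200) = -247426987/128733848; β = (152·(-1121/120) − 6·(-283))/(16091731/88200) = 24525480/16091731.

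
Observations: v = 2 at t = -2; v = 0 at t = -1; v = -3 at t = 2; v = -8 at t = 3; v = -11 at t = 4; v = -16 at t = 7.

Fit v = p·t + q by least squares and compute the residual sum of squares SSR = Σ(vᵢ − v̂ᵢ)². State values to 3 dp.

The normal equations are: 83·p + 13·q = -190;  13·p + 6·q = -36.
(Σt·t = 83, Σt = 13, Σ1 = 6, Σt·v = -190, Σv = -36.)
Eliminating q: 6·(row 1) − 13·(row 2) gives 329·p = 6·(-190) − 13·(-36) = -672, so p = -96/47.
Then q = ((-36) − 13·(-96/47))/6 = -74/47.
Residuals: -24/47, -22/47, 125/47, -14/47, -59/47, -6/47; SSR = 434/47.

SSR = 9.234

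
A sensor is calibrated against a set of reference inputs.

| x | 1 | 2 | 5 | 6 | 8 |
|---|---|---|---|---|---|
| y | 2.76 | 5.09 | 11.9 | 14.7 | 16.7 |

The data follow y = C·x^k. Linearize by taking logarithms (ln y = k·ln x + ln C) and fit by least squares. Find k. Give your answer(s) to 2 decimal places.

With ln yᵢ as the transformed response and ln xᵢ as the regressor:
XᵀX = [[10.6052, 6.1738]; [6.1738, 5]], rhs = [15.7842, 10.6223]ᵀ  (here Σln x = 6.1738, Σ(ln x)² = 10.6052, Σln y = 10.6223, Σln x·ln y = 15.7842).
Slope k = (n·Σln x·ln y − Σln x·Σln y)/(n·Σ(ln x)² − (Σln x)²) = (5·15.7842 − 6.1738·10.6223)/14.9105 = 0.89476; ln C = (Σln y − k·Σln x)/n = 1.01965.

k = 0.89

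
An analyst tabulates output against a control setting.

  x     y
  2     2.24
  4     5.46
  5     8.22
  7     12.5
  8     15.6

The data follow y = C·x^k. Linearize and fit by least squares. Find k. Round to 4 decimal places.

k = 1.3997

Let Y = ln y. Fitting Y = k·ln x + ln C by least squares:
Σln x = 7.7142, Σ(ln x)² = 13.1032, Σln y = 9.8835, Σln x·ln y = 16.9302.
Equations: 13.1032·k + 7.7142·ln C = 16.9302;  7.7142·k + 5·ln C = 9.8835.
Δ = 13.1032·5 − (7.7142)² = 6.0066; k = (16.9302·5 − 7.7142·9.8835)/6.0066 = 1.39969, ln C = (13.1032·9.8835 − 7.7142·16.9302)/6.0066 = -0.18280.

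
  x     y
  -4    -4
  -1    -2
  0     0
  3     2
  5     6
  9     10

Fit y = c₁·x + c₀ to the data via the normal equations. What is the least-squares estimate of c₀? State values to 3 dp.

From the data, Σx·x = 132, Σx = 12, Σ1 = 6.
Moment sums: Σx·y = 144, Σy = 12.
AᵀA·[c₁, c₀]ᵀ = Aᵀy becomes [[132, 12]; [12, 6]]·[c₁, c₀]ᵀ = [144, 12]ᵀ.
det = 132·6 − 12² = 648.
c₁ = (144·6 − 12·12)/648 = 10/9; c₀ = (132·12 − 12·144)/648 = -2/9.

c₀ = -0.222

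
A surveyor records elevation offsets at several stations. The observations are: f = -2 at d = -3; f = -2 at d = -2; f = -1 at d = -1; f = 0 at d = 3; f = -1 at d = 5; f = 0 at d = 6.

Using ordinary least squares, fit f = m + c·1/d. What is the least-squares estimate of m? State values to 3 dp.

m = -0.810

Entries of XᵀX: Σ1 = 6, Σ1/d = -17/15, Σ1/d·1/d = 77/50.
And Σf = -6, Σ1/d·f = 37/15.
Normal equations: [[6, -17/15]; [-17/15, 77/50]]·[m, c]ᵀ = [-6, 37/15]ᵀ.
Determinant 6·(77/50) − (-17/15)² = 358/45.
m = ((-6)·(77/50) − (-17/15)·(37/15))/(358/45) = -145/179; c = (6·(37/15) − (-17/15)·(-6))/(358/45) = 180/179.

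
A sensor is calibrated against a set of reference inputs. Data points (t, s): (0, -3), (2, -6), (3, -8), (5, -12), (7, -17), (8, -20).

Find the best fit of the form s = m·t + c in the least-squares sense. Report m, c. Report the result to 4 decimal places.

With design matrix M, MᵀM = [[151, 25]; [25, 6]] and Mᵀs = [-375, -66]ᵀ.
Determinant 151·6 − 25² = 281.
m = ((-375)·6 − 25·(-66))/281 = -600/281; c = (151·(-66) − 25·(-375))/281 = -591/281.

m = -2.1352, c = -2.1032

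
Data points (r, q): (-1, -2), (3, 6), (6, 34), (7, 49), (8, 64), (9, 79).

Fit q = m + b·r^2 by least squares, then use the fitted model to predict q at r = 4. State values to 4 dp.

Entries of AᵀA: Σ1 = 6, Σr^2 = 240, Σr^2·r^2 = 14436.
Moment sums: Σq = 230, Σr^2·q = 14172.
AᵀA·[m, b]ᵀ = Aᵀq becomes [[6, 240]; [240, 14436]]·[m, b]ᵀ = [230, 14172]ᵀ.
Eliminating b: 14436·(row 1) − 240·(row 2) gives 29016·m = 14436·230 − 240·14172 = -81000, so m = -1125/403.
Then b = (14172 − 240·(-1125/403))/14436 = 1243/1209.
At r = 4: q̂ = (-1125/403)·(1) + (1243/1209)·(16) = 16513/1209.

q̂ = 13.6584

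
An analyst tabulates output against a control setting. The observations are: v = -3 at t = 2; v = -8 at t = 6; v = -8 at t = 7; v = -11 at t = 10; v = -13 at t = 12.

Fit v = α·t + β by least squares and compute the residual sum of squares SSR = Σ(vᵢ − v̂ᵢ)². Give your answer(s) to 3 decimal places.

Entries of AᵀA: Σt·t = 333, Σt = 37, Σ1 = 5.
For Aᵀv: Σt·v = -376, Σv = -43.
AᵀA·[α, β]ᵀ = Aᵀv becomes [[333, 37]; [37, 5]]·[α, β]ᵀ = [-376, -43]ᵀ.
Eliminating β: 5·(row 1) − 37·(row 2) gives 296·α = 5·(-376) − 37·(-43) = -289, so α = -289/296.
Then β = ((-43) − 37·(-289/296))/5 = -11/8.
Residuals: 97/296, -227/296, 31/148, 41/296, 27/296; SSR = 227/296.

SSR = 0.767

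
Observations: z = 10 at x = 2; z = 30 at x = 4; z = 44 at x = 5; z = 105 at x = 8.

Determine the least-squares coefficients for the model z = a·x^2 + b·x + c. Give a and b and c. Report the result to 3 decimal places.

a = 1.483, b = 0.990, c = 2.127

Forming MᵀM = [[4993, 709, 109]; [709, 109, 19]; [109, 19, 4]] and Mᵀz = [8340, 1200, 189]ᵀ gives MᵀM·[a, b, c]ᵀ = Mᵀz.
Inverting the 3×3 Gram matrix, [a, b, c]ᵀ = [89/60, 99/100, 319/150]ᵀ.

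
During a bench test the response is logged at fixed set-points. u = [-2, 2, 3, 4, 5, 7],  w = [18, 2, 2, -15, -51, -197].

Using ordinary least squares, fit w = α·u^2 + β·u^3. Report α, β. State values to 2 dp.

α = 2.98, β = -1.00

Forming MᵀM = [[3395, 21199]; [21199, 138227]] and Mᵀw = [-11070, -74980]ᵀ gives MᵀM·[α, β]ᵀ = Mᵀw.
Eliminating β: 138227·(row 1) − 21199·(row 2) gives 19883064·α = 138227·(-11070) − 21199·(-74980) = 59328130, so α = 1744945/584796.
Then β = ((-74980) − 21199·(1744945/584796))/138227 = -9942085/9941532.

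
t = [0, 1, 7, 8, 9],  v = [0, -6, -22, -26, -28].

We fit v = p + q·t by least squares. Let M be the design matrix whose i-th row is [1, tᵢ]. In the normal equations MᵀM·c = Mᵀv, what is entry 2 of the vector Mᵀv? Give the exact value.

-620

Entry 2 ↔ basis t, so (Mᵀv)_{2} = Σᵢ (t)·vᵢ = (0)·(0) + (1)·(-6) + (7)·(-22) + (8)·(-26) + (9)·(-28) = -620.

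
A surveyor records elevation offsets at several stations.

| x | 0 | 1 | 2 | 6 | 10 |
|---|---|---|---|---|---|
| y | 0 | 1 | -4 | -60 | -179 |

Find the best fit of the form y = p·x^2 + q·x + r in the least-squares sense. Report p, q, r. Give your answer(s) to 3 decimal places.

Forming MᵀM = [[11313, 1225, 141]; [1225, 141, 19]; [141, 19, 5]] and Mᵀy = [-20075, -2157, -242]ᵀ gives MᵀM·[p, q, r]ᵀ = Mᵀy.
Inverting the 3×3 Gram matrix, [p, q, r]ᵀ = [-21009/10634, 19199/10634, 2406/5317]ᵀ.

p = -1.976, q = 1.805, r = 0.453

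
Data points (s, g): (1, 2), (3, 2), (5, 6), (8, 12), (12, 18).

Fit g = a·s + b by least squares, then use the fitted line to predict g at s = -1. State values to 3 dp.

Sums needed: Σs·s = 243, Σs = 29, Σ1 = 5.
Moment sums: Σs·g = 350, Σg = 40.
Δ = 243·5 − 29² = 374.
a = (350·5 − 29·40)/374 = 295/187; b = (243·40 − 29·350)/374 = -215/187.
At s = -1: ĝ = (295/187)·(-1) + (-215/187)·(1) = -30/11.

ĝ = -2.727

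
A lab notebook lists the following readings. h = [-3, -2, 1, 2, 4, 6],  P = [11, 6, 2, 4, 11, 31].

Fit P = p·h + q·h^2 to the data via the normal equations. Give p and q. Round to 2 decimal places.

p = -0.75, q = 0.97

Entries of MᵀM: Σh·h = 70, Σh·h^2 = 254, Σh^2·h^2 = 1666.
Moment sums: Σh·P = 195, Σh^2·P = 1433.
Normal equations: [[70, 254]; [254, 1666]]·[p, q]ᵀ = [195, 1433]ᵀ.
det = 70·1666 − 254² = 52104.
p = (195·1666 − 254·1433)/52104 = -4889/6513; q = (70·1433 − 254·195)/52104 = 12695/13026.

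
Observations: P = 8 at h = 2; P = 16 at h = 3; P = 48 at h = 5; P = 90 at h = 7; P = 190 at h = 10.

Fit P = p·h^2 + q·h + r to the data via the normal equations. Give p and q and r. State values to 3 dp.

p = 1.998, q = -1.273, r = 2.531

Normal-equation sums: Σh^2·h^2 = 13123, Σh^2·h = 1503, Σh^2 = 187, Σh·h = 187, Σh = 27, Σ1 = 5.
And Σh^2·P = 24786, Σh·P = 2834, ΣP = 352.
Inverting the 3×3 Gram matrix, [p, q, r]ᵀ = [11587/5798, -7379/5798, 7336/2899]ᵀ.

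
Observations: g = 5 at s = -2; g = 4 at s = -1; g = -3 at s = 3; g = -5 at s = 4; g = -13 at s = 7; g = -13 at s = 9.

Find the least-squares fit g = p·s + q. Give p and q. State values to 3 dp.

Sums needed: Σs·s = 160, Σs = 20, Σ1 = 6.
For Xᵀg: Σs·g = -251, Σg = -25.
Eliminating q: 6·(row 1) − 20·(row 2) gives 560·p = 6·(-251) − 20·(-25) = -1006, so p = -503/280.
Then q = ((-25) − 20·(-503/280))/6 = 51/28.

p = -1.796, q = 1.821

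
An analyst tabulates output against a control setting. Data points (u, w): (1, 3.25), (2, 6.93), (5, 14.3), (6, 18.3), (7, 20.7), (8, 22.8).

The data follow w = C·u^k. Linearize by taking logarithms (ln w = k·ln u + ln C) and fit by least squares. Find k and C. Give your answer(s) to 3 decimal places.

k = 0.925, C = 3.390

With ln wᵢ as the transformed response and ln uᵢ as the regressor:
Σln u = 8.1197, Σ(ln u)² = 14.3918, Σln w = 14.8386, Σln u·ln w = 23.2301.
Equations: 14.3918·k + 8.1197·ln C = 23.2301;  8.1197·k + 6·ln C = 14.8386.
Δ = 14.3918·6 − (8.1197)² = 20.4213; k = (23.2301·6 − 8.1197·14.8386)/20.4213 = 0.92531, ln C = (14.3918·14.8386 − 8.1197·23.2301)/20.4213 = 1.22089, so C = exp(1.22089) = 3.39021.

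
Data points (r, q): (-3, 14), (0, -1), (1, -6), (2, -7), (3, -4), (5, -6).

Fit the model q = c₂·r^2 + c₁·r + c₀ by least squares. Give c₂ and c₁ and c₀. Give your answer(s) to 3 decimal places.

The normal equations are: 804·c₂ + 134·c₁ + 48·c₀ = -94;  134·c₂ + 48·c₁ + 8·c₀ = -104;  48·c₂ + 8·c₁ + 6·c₀ = -10.
(Σr^2·r^2 = 804, Σr^2·r = 134, Σr^2 = 48, Σr·r = 48, Σr = 8, Σ1 = 6, Σr^2·q = -94, Σr·q = -104, Σq = -10.)
Solving the 3×3 system (Gaussian elimination) gives c₂ = 208/385, c₁ = -265/77, c₀ = -7/5.

c₂ = 0.540, c₁ = -3.442, c₀ = -1.400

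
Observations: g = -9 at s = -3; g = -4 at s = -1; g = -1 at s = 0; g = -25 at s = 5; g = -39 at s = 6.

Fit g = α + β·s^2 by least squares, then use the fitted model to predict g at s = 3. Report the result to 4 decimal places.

The normal equations are: 5·α + 71·β = -78;  71·α + 2003·β = -2114.
Determinant 5·2003 − 71² = 4974.
α = ((-78)·2003 − 71·(-2114))/4974 = -3070/2487; β = (5·(-2114) − 71·(-78))/4974 = -2516/2487.
At s = 3: ĝ = (-3070/2487)·(1) + (-2516/2487)·(9) = -25714/2487.

ĝ = -10.3394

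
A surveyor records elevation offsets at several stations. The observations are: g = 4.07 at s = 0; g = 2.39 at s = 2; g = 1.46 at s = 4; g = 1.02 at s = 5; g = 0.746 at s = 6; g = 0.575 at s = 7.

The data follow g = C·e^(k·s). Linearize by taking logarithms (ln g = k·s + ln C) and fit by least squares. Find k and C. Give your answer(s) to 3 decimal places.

k = -0.282, C = 4.187

Let Y = ln g. Fitting Y = k·s + ln C by least squares:
Σs = 24.0000, Σ(s)² = 130.0000, Σln g = 1.8268, Σs·ln g = -2.2765.
Equations: 130.0000·k + 24.0000·ln C = -2.2765;  24.0000·k + 6·ln C = 1.8268.
Δ = 130.0000·6 − (24.0000)² = 204.0000; k = (-2.2765·6 − 24.0000·1.8268)/204.0000 = -0.28187, ln C = (130.0000·1.8268 − 24.0000·-2.2765)/204.0000 = 1.43194, so C = exp(1.43194) = 4.18681.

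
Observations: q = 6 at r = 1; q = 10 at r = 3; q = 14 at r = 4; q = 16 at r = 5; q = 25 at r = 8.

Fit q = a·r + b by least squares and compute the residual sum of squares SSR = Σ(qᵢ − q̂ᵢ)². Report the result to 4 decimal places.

SSR = 1.5746

AᵀA·[a, b]ᵀ = Aᵀq reads: 115·a + 21·b = 372;  21·a + 5·b = 71.
Determinant 115·5 − 21² = 134.
a = (372·5 − 21·71)/134 = 369/134; b = (115·71 − 21·372)/134 = 353/134.
Residuals: 41/67, -60/67, 47/134, -27/67, 45/134; SSR = 211/134.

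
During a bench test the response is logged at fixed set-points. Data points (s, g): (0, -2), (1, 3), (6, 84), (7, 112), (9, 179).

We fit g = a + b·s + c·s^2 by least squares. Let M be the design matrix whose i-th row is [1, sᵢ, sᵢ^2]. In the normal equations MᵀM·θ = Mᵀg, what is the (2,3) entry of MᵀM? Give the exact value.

1289

Row 2 ↔ basis s, column 3 ↔ basis s^2, so (MᵀM)_{2,3} = Σᵢ (s)·(s^2) = (0)·(0) + (1)·(1) + (6)·(36) + (7)·(49) + (9)·(81) = 1289.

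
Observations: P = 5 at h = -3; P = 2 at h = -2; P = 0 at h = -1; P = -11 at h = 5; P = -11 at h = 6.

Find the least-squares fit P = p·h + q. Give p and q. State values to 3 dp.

p = -1.786, q = -1.214

Setting ∂/∂p … = 0 gives: 75·p + 5·q = -140;  5·p + 5·q = -15.
det = 75·5 − 5² = 350.
p = ((-140)·5 − 5·(-15))/350 = -25/14; q = (75·(-15) − 5·(-140))/350 = -17/14.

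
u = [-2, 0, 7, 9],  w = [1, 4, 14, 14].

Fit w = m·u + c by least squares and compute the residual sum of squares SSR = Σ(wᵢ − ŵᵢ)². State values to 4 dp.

SSR = 3.3118

With design matrix M, MᵀM = [[134, 14]; [14, 4]] and Mᵀw = [222, 33]ᵀ.
Determinant 134·4 − 14² = 340.
m = (222·4 − 14·33)/340 = 213/170; c = (134·33 − 14·222)/340 = 657/170.
Residuals: -61/170, 23/170, 116/85, -97/85; SSR = 563/170.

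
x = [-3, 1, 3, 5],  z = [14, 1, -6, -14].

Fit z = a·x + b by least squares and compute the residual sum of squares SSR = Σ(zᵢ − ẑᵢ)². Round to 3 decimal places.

SSR = 0.971

The normal system AᵀA·[a, b]ᵀ = Aᵀz is [[44, 6]; [6, 4]]·[a, b]ᵀ = [-129, -5]ᵀ.
det = 44·4 − 6² = 140.
a = ((-129)·4 − 6·(-5))/140 = -243/70; b = (44·(-5) − 6·(-129))/140 = 277/70.
Residuals: -13/35, 18/35, 16/35, -3/5; SSR = 34/35.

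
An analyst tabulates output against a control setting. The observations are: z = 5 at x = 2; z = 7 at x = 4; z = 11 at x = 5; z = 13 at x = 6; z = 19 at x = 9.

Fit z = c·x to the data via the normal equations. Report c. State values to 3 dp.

With design matrix M, MᵀM = [[162]] and Mᵀz = [342]ᵀ.
Hence c = 342 / 162 ≈ 2.11111.

c = 2.111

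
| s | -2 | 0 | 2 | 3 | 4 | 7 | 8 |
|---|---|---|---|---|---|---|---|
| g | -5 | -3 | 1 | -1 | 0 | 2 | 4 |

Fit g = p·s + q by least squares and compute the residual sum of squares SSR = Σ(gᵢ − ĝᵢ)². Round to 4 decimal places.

SSR = 6.5595

Entries of AᵀA: Σs·s = 146, Σs = 22, Σ1 = 7.
And Σs·g = 55, Σg = -2.
Normal equations: [[146, 22]; [22, 7]]·[p, q]ᵀ = [55, -2]ᵀ.
Eliminating q: 7·(row 1) − 22·(row 2) gives 538·p = 7·55 − 22·(-2) = 429, so p = 429/538.
Then q = ((-2) − 22·(429/538))/7 = -751/269.
Residuals: -165/269, -56/269, 591/269, -323/538, -107/269, -425/538, 111/269; SSR = 3529/538.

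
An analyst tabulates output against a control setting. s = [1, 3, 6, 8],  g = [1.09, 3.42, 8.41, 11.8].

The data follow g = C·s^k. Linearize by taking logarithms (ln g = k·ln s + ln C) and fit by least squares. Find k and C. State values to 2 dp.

k = 1.15, C = 1.05

Let Y = ln g. Fitting Y = k·ln s + ln C by least squares:
Over the data: Σln s = 4.9698, Σ(ln s)² = 8.7414, Σln g = 5.9133, Σln s·ln g = 10.2986.
Normal system: [[8.7414, 4.9698]; [4.9698, 4]]·[k, ln C]ᵀ = [10.2986, 5.9133]ᵀ.
Slope k = (n·Σln s·ln g − Σln s·Σln g)/(n·Σ(ln s)² − (Σln s)²) = (4·10.2986 − 4.9698·5.9133)/10.2667 = 1.14995; ln C = (Σln g − k·Σln s)/n = 0.04958, so C = exp(0.04958) = 1.05083.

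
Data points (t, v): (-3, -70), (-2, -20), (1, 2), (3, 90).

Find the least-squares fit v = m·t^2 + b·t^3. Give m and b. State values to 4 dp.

The normal system MᵀM·[m, b]ᵀ = Mᵀv is [[179, -31]; [-31, 1523]]·[m, b]ᵀ = [102, 4482]ᵀ.
Determinant 179·1523 − (-31)² = 271656.
m = (102·1523 − (-31)·4482)/271656 = 12262/11319; b = (179·4482 − (-31)·102)/271656 = 33560/11319.

m = 1.0833, b = 2.9649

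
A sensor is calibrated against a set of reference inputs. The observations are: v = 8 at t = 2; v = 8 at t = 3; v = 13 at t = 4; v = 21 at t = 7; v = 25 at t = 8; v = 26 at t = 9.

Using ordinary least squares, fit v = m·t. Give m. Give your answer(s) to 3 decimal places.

With design matrix M, MᵀM = [[223]] and Mᵀv = [673]ᵀ.
Hence m = 673 / 223 ≈ 3.01794.

m = 3.018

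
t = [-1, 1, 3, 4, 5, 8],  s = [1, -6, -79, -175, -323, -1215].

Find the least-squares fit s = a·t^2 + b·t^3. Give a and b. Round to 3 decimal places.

From the data, Σt^2·t^2 = 5060, Σt^2·t^3 = 37160, Σt^3·t^3 = 282596.
Right-hand side: Σt^2·s = -89351, Σt^3·s = -675795.
MᵀM·[a, b]ᵀ = Mᵀs becomes [[5060, 37160]; [37160, 282596]]·[a, b]ᵀ = [-89351, -675795]ᵀ.
Eliminating b: 282596·(row 1) − 37160·(row 2) gives 49070160·a = 282596·(-89351) − 37160·(-675795) = -137692996, so a = -2024897/721620.
Then b = ((-675795) − 37160·(-2024897/721620))/282596 = -291881/144324.

a = -2.806, b = -2.022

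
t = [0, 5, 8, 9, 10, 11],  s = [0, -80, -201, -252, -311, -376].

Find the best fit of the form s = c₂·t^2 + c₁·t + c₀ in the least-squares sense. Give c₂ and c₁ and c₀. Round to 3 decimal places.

c₂ = -3.030, c₁ = -0.818, c₀ = -0.048

Sums needed: Σt^2·t^2 = 35923, Σt^2·t = 3697, Σt^2 = 391, Σt·t = 391, Σt = 43, Σ1 = 6.
And Σt^2·s = -111872, Σt·s = -11522, Σs = -1220.
Row-reducing yields c₂ = -27823/9184, c₁ = -7513/9184, c₀ = -219/4592.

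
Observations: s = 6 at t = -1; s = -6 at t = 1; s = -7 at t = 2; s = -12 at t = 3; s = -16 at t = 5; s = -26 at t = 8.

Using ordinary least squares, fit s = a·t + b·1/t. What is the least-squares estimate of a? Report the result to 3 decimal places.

Compute the Gram sums: Σt·t = 104, Σt·1/t = 6, Σ1/t·1/t = 34801/14400.
And Σt·s = -350, Σ1/t·s = -519/20.
AᵀA·[a, b]ᵀ = Aᵀs becomes [[104, 6]; [6, 34801/14400]]·[a, b]ᵀ = [-350, -519/20]ᵀ.
Determinant 104·(34801/14400) − 6² = 387613/1800.
a = ((-350)·(34801/14400) − 6·(-519/20))/(387613/1800) = -4969135/1550452; b = (104·(-519/20) − 6·(-350))/(387613/1800) = -1077840/387613.

a = -3.205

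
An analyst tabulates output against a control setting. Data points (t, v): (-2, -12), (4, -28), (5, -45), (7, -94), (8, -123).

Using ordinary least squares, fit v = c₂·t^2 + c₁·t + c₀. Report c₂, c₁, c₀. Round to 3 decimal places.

With design matrix M, MᵀM = [[7394, 1036, 158]; [1036, 158, 22]; [158, 22, 5]] and Mᵀv = [-14099, -1955, -302]ᵀ.
Row-reducing yields c₂ = -4955/2334, c₁ = 1237/778, c₀ = -362/1167.

c₂ = -2.123, c₁ = 1.590, c₀ = -0.310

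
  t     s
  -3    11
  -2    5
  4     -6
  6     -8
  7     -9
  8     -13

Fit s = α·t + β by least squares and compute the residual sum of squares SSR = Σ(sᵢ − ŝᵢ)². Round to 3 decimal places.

SSR = 12.850

Normal-equation sums: Σt·t = 178, Σt = 20, Σ1 = 6.
Moment sums: Σt·s = -282, Σs = -20.
Normal equations: [[178, 20]; [20, 6]]·[α, β]ᵀ = [-282, -20]ᵀ.
det = 178·6 − 20² = 668.
α = ((-282)·6 − 20·(-20))/668 = -323/167; β = (178·(-20) − 20·(-282))/668 = 520/167.
Residuals: 348/167, -331/167, -230/167, 82/167, 238/167, -107/167; SSR = 2146/167.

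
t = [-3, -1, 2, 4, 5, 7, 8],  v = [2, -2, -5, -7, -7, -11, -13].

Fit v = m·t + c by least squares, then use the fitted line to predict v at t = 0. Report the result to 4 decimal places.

v̂ = -2.2370

Sums needed: Σt·t = 168, Σt = 22, Σ1 = 7.
And Σt·v = -258, Σv = -43.
MᵀM·[m, c]ᵀ = Mᵀv becomes [[168, 22]; [22, 7]]·[m, c]ᵀ = [-258, -43]ᵀ.
Eliminating c: 7·(row 1) − 22·(row 2) gives 692·m = 7·(-258) − 22·(-43) = -860, so m = -215/173.
Then c = ((-43) − 22·(-215/173))/7 = -387/173.
At t = 0: v̂ = (-215/173)·(0) + (-387/173)·(1) = -387/173.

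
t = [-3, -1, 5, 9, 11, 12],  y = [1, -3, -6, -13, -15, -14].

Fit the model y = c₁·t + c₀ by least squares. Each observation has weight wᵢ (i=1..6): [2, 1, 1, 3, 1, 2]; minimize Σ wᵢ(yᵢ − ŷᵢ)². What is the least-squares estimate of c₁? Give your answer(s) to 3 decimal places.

c₁ = -1.045

Normal-equation sums: Σwᵢ·t·t = 696, Σwᵢ·t = 60, Σwᵢ·1 = 10.
Moment sums: Σwᵢ·t·y = -885, Σwᵢ·y = -89.
Normal equations: [[696, 60]; [60, 10]]·[c₁, c₀]ᵀ = [-885, -89]ᵀ.
det = 696·10 − 60² = 3360.
c₁ = ((-885)·10 − 60·(-89))/3360 = -117/112; c₀ = (696·(-89) − 60·(-885))/3360 = -737/280.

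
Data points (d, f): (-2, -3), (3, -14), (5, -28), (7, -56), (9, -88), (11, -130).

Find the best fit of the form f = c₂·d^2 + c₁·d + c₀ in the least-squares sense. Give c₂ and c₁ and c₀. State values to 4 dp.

c₂ = -0.9868, c₁ = -0.8430, c₀ = -0.9985

Compute the Gram sums: Σd^2·d^2 = 24325, Σd^2·d = 2547, Σd^2 = 289, Σd·d = 289, Σd = 33, Σ1 = 6.
Right-hand side: Σd^2·f = -26440, Σd·f = -2790, Σf = -319.
Normal equations: [[24325, 2547, 289]; [2547, 289, 33]; [289, 33, 6]]·[c₂, c₁, c₀]ᵀ = [-26440, -2790, -319]ᵀ.
Inverting the 3×3 Gram matrix, [c₂, c₁, c₀]ᵀ = [-29858/30257, -333/395, -151053/151285]ᵀ.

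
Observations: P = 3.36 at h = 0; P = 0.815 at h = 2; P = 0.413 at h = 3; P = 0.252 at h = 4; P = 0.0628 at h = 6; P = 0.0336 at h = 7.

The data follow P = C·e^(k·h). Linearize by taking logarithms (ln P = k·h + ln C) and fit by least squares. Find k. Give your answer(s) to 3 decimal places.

k = -0.652

Let Y = ln P. Fitting Y = k·h + ln C by least squares:
Sums: Σh = 22.0000, Σ(h)² = 114.0000, Σln P = -7.4163, Σh·ln P = -48.9348.
Normal system: [[114.0000, 22.0000]; [22.0000, 6]]·[k, ln C]ᵀ = [-48.9348, -7.4163]ᵀ.
Solving (det = 200.0000): k = -0.65225, ln C = 1.15554.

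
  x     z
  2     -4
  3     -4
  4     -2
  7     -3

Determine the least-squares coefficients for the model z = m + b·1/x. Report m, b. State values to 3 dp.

m = -2.005, b = -4.062

With design matrix M, MᵀM = [[4, 103/84]; [103/84, 3133/7056]] and Mᵀz = [-13, -179/42]ᵀ.
Determinant 4·(3133/7056) − (103/84)² = 641/2352.
m = ((-13)·(3133/7056) − (103/84)·(-179/42))/(641/2352) = -1285/641; b = (4·(-179/42) − (103/84)·(-13))/(641/2352) = -2604/641.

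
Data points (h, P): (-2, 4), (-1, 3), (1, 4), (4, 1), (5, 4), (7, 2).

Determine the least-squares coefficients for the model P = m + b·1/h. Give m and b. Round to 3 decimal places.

m = 3.000, b = 0.024

With design matrix M, MᵀM = [[6, 13/140]; [13/140, 46509/19600]] and MᵀP = [18, 47/140]ᵀ.
Eliminating b: (46509/19600)·(row 1) − (13/140)·(row 2) gives (55777/3920)·m = (46509/19600)·18 − (13/140)·(47/140) = 836551/19600, so m = 836551/278885.
Then b = ((47/140) − (13/140)·(836551/278885))/(46509/19600) = 1344/55777.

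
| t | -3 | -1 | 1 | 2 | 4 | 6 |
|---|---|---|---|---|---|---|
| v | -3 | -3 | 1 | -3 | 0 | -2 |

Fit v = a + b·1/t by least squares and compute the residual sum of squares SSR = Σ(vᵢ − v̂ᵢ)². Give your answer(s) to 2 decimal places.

SSR = 8.18

Normal-equation sums: Σ1 = 6, Σ1/t = 7/12, Σ1/t·1/t = 353/144.
For Xᵀv: Σv = -10, Σ1/t·v = 19/6.
So XᵀX·[a, b]ᵀ = Xᵀv: [[6, 7/12]; [7/12, 353/144]]·[a, b]ᵀ = [-10, 19/6]ᵀ.
Eliminating b: (353/144)·(row 1) − (7/12)·(row 2) gives (2069/144)·a = (353/144)·(-10) − (7/12)·(19/6) = -949/36, so a = -3796/2069.
Then b = ((19/6) − (7/12)·(-3796/2069))/(353/144) = 3576/2069.
Residuals: -1219/2069, 1165/2069, 2289/2069, -4199/2069, 2902/2069, -938/2069; SSR = 16924/2069.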